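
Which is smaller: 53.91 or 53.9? 53.9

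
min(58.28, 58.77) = 58.28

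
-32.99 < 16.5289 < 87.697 True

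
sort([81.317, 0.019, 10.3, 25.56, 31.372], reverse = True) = [81.317, 31.372, 25.56, 10.3, 0.019]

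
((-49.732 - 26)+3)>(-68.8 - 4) True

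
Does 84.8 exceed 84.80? No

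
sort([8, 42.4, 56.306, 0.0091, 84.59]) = [0.0091, 8, 42.4, 56.306, 84.59]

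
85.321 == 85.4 False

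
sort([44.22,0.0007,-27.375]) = [-27.375,0.0007,44.22]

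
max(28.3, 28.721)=28.721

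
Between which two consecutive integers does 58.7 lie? 58 and 59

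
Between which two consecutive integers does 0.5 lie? 0 and 1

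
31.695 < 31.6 False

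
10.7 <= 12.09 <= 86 True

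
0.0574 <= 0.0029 False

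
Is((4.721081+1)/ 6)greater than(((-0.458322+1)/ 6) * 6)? Yes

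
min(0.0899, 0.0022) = 0.0022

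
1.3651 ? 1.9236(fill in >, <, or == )<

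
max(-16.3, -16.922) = -16.3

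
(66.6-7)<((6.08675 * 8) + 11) True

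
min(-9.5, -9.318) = -9.5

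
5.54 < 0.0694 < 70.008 False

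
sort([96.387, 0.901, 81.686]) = [0.901, 81.686, 96.387]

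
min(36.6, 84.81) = 36.6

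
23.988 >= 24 False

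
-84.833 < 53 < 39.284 False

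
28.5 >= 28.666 False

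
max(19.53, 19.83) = 19.83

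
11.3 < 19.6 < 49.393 True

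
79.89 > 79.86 True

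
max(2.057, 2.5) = 2.5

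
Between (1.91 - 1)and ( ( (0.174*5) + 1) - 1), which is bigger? (1.91 - 1)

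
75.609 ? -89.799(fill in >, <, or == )>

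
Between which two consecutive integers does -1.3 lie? -2 and -1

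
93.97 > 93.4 True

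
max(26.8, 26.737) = 26.8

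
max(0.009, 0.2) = 0.2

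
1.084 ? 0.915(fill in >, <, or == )>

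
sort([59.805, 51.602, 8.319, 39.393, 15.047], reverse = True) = [59.805, 51.602, 39.393, 15.047, 8.319]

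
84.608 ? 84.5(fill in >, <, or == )>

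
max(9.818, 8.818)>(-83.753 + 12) True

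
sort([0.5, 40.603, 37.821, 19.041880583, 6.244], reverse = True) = [40.603, 37.821, 19.041880583, 6.244, 0.5]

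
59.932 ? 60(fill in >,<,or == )<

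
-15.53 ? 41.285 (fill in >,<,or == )<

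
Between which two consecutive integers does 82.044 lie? 82 and 83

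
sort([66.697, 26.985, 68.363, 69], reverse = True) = [69, 68.363, 66.697, 26.985]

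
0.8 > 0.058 True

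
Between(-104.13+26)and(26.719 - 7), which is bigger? (26.719 - 7)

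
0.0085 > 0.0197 False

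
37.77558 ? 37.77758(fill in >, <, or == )<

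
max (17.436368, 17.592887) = 17.592887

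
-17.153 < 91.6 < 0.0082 False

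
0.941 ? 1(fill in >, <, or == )<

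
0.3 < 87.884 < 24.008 False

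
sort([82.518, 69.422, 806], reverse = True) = [806, 82.518, 69.422]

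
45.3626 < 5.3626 False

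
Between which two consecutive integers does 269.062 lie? 269 and 270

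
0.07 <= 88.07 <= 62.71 False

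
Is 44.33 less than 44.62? Yes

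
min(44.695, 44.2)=44.2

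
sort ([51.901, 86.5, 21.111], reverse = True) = [86.5, 51.901, 21.111]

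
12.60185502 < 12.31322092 False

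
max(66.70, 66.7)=66.7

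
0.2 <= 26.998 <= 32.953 True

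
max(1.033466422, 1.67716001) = 1.67716001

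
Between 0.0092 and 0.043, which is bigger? 0.043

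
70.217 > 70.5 False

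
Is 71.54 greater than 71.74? No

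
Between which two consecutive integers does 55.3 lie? 55 and 56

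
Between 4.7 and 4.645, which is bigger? 4.7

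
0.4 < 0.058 False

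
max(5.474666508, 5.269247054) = 5.474666508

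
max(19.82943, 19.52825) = 19.82943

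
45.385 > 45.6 False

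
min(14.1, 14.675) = 14.1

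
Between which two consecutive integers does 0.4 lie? 0 and 1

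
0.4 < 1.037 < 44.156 True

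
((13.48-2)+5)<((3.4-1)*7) True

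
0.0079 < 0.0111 True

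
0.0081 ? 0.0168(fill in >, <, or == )<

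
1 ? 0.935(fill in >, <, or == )>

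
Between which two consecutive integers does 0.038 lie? 0 and 1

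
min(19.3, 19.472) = 19.3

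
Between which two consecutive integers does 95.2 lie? 95 and 96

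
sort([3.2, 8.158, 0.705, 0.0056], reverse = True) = [8.158, 3.2, 0.705, 0.0056]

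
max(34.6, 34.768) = 34.768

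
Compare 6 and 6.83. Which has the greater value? 6.83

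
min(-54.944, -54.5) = -54.944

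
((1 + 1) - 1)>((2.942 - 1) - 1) True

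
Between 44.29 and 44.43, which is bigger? 44.43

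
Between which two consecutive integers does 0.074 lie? 0 and 1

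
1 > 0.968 True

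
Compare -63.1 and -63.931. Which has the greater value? -63.1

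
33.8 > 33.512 True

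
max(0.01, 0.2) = 0.2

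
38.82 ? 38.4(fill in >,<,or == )>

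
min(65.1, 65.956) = 65.1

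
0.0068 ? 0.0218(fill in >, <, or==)<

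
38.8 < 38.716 False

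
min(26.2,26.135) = 26.135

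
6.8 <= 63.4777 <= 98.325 True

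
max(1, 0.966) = 1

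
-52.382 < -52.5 False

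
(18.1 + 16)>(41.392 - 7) False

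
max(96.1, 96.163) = 96.163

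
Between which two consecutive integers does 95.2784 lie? 95 and 96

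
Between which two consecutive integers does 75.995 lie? 75 and 76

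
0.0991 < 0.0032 False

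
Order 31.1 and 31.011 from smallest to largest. 31.011, 31.1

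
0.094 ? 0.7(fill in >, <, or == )<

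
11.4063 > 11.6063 False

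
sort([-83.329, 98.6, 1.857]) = [-83.329, 1.857, 98.6]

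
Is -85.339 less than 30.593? Yes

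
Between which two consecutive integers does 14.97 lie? 14 and 15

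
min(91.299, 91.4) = 91.299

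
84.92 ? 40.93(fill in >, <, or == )>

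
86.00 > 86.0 False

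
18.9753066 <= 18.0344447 False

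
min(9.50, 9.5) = 9.50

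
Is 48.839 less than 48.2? No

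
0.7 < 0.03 False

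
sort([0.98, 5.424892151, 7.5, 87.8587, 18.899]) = [0.98, 5.424892151, 7.5, 18.899, 87.8587]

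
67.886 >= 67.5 True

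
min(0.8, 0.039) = 0.039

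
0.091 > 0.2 False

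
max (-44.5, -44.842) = -44.5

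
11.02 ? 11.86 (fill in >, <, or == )<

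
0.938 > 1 False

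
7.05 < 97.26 True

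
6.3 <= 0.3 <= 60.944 False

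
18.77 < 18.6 False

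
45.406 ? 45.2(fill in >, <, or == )>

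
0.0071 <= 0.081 True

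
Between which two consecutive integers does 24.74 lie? 24 and 25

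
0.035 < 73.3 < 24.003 False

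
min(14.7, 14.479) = 14.479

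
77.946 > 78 False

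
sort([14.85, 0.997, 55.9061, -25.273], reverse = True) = [55.9061, 14.85, 0.997, -25.273]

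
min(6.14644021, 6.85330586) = 6.14644021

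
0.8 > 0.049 True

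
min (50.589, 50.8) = 50.589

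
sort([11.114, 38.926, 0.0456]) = [0.0456, 11.114, 38.926]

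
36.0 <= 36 True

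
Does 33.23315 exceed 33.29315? No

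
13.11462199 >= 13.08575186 True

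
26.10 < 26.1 False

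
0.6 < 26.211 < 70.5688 True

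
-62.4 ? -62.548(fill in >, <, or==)>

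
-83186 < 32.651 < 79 True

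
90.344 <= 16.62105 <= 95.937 False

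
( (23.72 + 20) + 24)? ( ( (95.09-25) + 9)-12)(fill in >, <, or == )>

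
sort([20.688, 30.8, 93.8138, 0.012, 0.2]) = [0.012, 0.2, 20.688, 30.8, 93.8138]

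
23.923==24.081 False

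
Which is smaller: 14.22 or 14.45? 14.22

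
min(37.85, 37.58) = 37.58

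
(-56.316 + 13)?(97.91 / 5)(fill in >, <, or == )<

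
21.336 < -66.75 False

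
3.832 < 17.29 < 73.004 True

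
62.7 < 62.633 False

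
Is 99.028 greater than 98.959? Yes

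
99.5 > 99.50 False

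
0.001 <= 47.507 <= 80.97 True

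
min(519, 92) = 92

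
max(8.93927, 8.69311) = 8.93927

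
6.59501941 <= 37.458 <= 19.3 False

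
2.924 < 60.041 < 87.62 True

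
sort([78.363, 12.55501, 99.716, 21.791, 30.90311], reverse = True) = [99.716, 78.363, 30.90311, 21.791, 12.55501]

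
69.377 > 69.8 False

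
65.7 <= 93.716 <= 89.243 False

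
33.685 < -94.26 False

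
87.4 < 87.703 True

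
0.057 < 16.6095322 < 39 True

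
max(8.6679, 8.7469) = 8.7469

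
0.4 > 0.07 True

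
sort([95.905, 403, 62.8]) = [62.8, 95.905, 403]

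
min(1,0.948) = 0.948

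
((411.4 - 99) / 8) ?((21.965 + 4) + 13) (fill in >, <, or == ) >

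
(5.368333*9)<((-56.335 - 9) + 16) False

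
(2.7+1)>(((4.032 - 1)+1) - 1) True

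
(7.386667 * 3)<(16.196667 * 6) True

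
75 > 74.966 True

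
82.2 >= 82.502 False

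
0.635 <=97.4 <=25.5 False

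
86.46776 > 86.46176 True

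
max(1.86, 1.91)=1.91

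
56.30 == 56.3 True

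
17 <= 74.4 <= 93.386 True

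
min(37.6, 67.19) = 37.6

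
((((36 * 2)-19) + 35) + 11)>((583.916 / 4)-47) True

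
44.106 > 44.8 False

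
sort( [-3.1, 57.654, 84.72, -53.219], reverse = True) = [84.72, 57.654, -3.1, -53.219]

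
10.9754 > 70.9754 False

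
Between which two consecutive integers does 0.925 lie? 0 and 1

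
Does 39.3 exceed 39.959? No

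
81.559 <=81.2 False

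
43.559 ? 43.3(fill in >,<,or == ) >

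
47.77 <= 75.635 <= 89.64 True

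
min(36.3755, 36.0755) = 36.0755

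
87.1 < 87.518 True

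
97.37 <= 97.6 True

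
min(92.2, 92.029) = 92.029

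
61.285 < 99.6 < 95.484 False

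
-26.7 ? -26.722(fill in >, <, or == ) >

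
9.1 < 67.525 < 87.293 True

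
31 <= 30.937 False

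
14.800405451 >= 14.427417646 True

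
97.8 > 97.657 True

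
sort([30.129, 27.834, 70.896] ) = [27.834, 30.129, 70.896]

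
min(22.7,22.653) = 22.653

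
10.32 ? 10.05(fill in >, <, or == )>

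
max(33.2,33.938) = 33.938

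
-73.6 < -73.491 True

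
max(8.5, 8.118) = 8.5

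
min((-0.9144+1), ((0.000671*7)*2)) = 0.009394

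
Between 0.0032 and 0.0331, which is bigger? 0.0331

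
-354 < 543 True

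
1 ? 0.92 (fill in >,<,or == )>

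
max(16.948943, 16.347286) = 16.948943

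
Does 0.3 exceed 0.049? Yes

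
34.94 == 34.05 False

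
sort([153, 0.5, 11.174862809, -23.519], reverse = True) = [153, 11.174862809, 0.5, -23.519]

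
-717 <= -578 True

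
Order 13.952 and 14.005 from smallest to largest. 13.952, 14.005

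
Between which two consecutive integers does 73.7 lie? 73 and 74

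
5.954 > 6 False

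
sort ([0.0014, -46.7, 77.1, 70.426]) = [-46.7, 0.0014, 70.426, 77.1]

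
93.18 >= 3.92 True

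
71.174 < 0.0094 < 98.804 False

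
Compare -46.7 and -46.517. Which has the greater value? -46.517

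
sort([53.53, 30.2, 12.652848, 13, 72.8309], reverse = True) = [72.8309, 53.53, 30.2, 13, 12.652848]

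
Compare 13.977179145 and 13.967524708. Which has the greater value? 13.977179145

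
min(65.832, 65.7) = 65.7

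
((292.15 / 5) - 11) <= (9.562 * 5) True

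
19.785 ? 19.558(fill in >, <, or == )>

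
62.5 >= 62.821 False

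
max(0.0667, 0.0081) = 0.0667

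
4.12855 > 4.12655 True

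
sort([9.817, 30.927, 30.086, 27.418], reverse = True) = [30.927, 30.086, 27.418, 9.817]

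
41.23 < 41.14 False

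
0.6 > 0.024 True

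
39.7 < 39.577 False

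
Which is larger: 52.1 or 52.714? 52.714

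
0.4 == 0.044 False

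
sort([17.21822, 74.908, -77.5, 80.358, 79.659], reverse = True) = [80.358, 79.659, 74.908, 17.21822, -77.5]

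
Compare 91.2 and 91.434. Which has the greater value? 91.434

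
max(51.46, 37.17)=51.46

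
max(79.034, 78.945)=79.034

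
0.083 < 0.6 True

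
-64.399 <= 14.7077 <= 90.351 True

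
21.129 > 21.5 False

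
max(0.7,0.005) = 0.7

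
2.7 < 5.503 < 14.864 True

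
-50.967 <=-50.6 True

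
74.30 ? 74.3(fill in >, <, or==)==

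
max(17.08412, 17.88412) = 17.88412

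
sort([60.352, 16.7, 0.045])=[0.045, 16.7, 60.352]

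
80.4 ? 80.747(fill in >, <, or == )<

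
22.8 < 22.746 False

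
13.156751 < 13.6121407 True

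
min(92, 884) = 92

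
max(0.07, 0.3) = 0.3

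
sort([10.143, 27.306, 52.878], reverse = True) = [52.878, 27.306, 10.143]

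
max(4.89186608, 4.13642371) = 4.89186608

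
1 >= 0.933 True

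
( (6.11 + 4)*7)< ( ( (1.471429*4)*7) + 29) False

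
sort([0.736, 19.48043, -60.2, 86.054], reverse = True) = [86.054, 19.48043, 0.736, -60.2]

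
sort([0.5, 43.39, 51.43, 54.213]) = [0.5, 43.39, 51.43, 54.213]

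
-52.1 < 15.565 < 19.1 True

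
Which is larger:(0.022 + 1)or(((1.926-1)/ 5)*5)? (0.022 + 1)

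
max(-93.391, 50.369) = 50.369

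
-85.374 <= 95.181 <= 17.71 False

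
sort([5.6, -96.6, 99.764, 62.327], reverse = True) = [99.764, 62.327, 5.6, -96.6]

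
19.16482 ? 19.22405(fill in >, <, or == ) <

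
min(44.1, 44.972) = 44.1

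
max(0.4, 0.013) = 0.4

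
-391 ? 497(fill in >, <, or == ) <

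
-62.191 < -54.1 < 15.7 True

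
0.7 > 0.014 True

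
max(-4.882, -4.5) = -4.5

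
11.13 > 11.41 False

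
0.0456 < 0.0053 False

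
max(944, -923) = 944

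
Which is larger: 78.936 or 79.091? 79.091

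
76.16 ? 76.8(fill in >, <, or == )<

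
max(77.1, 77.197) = 77.197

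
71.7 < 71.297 False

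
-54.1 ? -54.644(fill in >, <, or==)>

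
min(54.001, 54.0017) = 54.001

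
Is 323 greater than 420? No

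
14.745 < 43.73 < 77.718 True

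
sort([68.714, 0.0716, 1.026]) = [0.0716, 1.026, 68.714]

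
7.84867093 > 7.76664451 True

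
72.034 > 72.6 False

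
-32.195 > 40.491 False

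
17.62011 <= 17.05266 False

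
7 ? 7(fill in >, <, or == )==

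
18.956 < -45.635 False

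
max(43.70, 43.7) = 43.7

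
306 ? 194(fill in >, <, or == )>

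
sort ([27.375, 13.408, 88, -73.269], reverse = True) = [88, 27.375, 13.408, -73.269]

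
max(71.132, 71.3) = 71.3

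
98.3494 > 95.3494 True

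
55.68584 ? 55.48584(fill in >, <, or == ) >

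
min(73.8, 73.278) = 73.278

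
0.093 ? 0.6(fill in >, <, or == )<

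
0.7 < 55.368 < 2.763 False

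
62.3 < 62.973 True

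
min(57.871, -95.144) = -95.144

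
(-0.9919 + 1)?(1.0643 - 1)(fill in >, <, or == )<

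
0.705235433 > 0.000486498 True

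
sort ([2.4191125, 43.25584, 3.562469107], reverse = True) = [43.25584, 3.562469107, 2.4191125]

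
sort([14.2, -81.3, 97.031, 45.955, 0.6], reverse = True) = [97.031, 45.955, 14.2, 0.6, -81.3]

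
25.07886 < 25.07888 True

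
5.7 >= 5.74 False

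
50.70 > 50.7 False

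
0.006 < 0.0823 True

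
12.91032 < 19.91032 True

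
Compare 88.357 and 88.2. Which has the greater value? 88.357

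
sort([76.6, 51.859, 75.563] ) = [51.859, 75.563, 76.6]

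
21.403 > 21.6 False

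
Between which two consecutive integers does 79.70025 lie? 79 and 80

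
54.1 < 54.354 True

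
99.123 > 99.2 False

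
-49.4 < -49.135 True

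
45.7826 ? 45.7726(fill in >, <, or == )>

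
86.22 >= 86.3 False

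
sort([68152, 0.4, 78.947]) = [0.4, 78.947, 68152]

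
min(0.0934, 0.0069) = 0.0069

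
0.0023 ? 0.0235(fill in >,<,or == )<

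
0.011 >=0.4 False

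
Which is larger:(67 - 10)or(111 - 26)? (111 - 26)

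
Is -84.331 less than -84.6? No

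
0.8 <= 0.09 False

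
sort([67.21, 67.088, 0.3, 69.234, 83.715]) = [0.3, 67.088, 67.21, 69.234, 83.715]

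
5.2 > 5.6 False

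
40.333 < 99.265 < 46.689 False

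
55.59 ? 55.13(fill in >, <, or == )>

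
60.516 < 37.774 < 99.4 False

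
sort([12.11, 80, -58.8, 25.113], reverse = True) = [80, 25.113, 12.11, -58.8]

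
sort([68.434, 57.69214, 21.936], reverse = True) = [68.434, 57.69214, 21.936]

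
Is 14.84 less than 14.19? No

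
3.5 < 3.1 False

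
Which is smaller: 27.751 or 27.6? 27.6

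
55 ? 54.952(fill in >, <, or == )>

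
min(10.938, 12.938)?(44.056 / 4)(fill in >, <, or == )<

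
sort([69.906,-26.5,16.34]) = [-26.5,16.34,69.906]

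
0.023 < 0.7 True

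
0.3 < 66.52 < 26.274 False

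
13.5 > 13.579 False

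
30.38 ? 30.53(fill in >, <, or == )<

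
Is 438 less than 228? No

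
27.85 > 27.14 True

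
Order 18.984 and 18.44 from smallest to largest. 18.44, 18.984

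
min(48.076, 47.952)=47.952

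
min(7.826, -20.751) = -20.751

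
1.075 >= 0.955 True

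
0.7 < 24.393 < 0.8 False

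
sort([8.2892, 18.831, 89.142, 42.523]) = [8.2892, 18.831, 42.523, 89.142]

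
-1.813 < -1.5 True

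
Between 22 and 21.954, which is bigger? 22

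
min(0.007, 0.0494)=0.007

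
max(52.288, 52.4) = 52.4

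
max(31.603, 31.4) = 31.603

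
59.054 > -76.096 True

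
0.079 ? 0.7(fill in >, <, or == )<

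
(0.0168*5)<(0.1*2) True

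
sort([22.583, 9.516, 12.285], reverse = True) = [22.583, 12.285, 9.516]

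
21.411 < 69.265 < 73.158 True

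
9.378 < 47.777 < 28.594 False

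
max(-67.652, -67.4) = -67.4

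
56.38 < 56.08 False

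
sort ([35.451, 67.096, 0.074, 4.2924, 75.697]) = [0.074, 4.2924, 35.451, 67.096, 75.697]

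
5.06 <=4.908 False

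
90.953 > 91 False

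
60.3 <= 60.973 True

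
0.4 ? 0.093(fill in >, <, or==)>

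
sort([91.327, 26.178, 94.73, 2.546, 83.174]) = [2.546, 26.178, 83.174, 91.327, 94.73]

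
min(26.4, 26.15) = 26.15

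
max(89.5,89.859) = 89.859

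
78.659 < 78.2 False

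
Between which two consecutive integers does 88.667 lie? 88 and 89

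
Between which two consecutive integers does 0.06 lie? 0 and 1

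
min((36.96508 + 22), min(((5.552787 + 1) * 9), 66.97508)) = 58.96508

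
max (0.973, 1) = 1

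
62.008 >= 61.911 True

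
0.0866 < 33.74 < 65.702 True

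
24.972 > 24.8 True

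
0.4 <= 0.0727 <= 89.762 False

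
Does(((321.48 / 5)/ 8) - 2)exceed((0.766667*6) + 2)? No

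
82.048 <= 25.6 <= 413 False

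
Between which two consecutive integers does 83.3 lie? 83 and 84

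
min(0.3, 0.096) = 0.096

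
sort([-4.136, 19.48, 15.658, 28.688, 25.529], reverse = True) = [28.688, 25.529, 19.48, 15.658, -4.136]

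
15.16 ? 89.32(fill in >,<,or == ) <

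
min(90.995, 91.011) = 90.995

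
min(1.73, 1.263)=1.263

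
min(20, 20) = 20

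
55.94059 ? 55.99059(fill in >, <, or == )<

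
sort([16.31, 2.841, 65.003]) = [2.841, 16.31, 65.003]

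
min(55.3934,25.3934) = 25.3934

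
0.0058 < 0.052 True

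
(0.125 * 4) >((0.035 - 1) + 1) True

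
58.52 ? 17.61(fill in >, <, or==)>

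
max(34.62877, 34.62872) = 34.62877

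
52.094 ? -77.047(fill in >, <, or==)>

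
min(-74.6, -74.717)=-74.717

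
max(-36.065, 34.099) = 34.099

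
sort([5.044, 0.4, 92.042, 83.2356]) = [0.4, 5.044, 83.2356, 92.042]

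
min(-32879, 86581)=-32879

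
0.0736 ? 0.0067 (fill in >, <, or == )>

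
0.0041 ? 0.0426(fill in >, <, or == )<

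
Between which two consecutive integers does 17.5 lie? 17 and 18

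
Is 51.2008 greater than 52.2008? No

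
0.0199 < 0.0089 False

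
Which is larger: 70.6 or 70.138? 70.6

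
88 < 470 True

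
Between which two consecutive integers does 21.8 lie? 21 and 22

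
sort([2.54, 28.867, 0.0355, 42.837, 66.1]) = [0.0355, 2.54, 28.867, 42.837, 66.1]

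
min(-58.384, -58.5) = -58.5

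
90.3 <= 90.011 False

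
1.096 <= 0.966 False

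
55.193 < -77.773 False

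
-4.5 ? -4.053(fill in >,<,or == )<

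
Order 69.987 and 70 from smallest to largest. 69.987,70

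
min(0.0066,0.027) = 0.0066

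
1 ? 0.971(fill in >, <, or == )>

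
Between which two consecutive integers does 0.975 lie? 0 and 1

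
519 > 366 True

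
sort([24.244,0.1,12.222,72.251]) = [0.1,12.222,24.244,72.251]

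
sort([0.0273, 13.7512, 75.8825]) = [0.0273, 13.7512, 75.8825]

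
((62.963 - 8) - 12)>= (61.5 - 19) True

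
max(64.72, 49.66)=64.72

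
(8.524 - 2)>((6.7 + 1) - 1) False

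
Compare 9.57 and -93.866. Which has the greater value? 9.57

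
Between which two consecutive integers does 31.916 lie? 31 and 32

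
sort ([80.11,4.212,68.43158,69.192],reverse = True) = [80.11,69.192,68.43158,4.212]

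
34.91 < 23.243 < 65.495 False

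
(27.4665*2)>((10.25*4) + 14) False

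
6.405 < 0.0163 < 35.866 False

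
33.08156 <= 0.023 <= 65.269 False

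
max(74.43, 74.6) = 74.6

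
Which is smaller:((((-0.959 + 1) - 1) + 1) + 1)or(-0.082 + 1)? (-0.082 + 1)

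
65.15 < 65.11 False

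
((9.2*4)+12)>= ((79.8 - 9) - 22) True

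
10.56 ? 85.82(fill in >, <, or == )<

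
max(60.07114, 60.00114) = 60.07114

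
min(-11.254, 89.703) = -11.254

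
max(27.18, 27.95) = 27.95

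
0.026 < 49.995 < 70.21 True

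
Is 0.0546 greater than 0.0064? Yes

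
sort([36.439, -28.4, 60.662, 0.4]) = [-28.4, 0.4, 36.439, 60.662]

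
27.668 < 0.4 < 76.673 False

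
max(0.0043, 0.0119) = 0.0119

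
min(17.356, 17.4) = 17.356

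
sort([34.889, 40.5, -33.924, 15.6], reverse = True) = [40.5, 34.889, 15.6, -33.924]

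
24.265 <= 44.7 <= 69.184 True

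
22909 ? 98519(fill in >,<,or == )<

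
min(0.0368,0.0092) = 0.0092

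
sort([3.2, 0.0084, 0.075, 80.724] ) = [0.0084, 0.075, 3.2, 80.724]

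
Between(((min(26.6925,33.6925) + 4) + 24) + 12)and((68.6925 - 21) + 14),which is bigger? (((min(26.6925,33.6925) + 4) + 24) + 12)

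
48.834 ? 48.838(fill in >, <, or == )<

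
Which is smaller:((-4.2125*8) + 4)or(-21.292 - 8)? ((-4.2125*8) + 4)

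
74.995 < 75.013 True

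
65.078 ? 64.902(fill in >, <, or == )>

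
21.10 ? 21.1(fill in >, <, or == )==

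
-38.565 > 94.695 False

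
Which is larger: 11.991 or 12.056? 12.056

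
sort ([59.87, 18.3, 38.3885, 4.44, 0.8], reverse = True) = [59.87, 38.3885, 18.3, 4.44, 0.8]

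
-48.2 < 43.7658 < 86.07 True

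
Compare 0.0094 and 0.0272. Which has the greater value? 0.0272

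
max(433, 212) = 433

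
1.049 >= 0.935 True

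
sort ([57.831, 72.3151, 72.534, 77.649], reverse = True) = [77.649, 72.534, 72.3151, 57.831]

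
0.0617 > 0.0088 True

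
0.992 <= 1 True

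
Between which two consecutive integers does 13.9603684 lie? 13 and 14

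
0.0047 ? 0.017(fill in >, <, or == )<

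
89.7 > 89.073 True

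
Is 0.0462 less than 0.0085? No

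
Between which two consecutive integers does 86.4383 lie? 86 and 87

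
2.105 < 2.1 False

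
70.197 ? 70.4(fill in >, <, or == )<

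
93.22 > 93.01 True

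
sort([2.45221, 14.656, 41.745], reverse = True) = [41.745, 14.656, 2.45221]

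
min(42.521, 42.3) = 42.3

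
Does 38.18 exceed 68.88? No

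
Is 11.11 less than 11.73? Yes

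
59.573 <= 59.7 True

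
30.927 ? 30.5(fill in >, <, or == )>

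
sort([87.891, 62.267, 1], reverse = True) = [87.891, 62.267, 1]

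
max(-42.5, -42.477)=-42.477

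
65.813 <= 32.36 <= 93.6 False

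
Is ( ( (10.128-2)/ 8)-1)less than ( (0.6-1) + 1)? Yes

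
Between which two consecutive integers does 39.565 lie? 39 and 40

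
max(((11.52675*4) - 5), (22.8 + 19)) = 41.8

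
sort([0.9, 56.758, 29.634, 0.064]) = [0.064, 0.9, 29.634, 56.758]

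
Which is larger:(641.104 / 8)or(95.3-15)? (95.3-15)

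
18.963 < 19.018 True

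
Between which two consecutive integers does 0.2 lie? 0 and 1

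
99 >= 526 False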